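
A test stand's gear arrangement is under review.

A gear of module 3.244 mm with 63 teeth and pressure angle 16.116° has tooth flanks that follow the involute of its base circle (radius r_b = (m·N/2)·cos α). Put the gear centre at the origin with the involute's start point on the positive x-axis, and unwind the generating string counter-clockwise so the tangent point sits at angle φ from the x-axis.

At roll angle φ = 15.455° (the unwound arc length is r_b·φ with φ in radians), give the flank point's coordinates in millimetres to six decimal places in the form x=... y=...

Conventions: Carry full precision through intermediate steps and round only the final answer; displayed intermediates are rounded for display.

recognized (one wheel, involute flank): single-mesh tooth geometry, m = 3.244, N = 63
pitch radius r_p = m·N/2 = 3.244·63/2 = 102.186000
base radius r_b = r_p·cos α = 102.186000·cos 16.116° = 98.170261
roll angle φ = 15.455° = 0.26974064 rad
x = r_b·(cos φ + φ·sin φ) = 101.676994
y = r_b·(sin φ − φ·cos φ) = 0.637580

x=101.676994 y=0.637580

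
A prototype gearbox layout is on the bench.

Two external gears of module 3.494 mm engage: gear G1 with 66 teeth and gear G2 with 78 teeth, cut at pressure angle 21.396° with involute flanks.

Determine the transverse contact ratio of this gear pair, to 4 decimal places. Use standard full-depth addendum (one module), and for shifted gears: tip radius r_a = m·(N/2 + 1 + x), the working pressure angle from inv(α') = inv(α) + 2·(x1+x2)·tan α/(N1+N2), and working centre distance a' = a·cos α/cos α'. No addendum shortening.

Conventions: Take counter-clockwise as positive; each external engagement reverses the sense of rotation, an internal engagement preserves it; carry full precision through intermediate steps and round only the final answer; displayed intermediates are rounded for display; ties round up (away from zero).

1.7323

single-mesh involute tooth geometry (66T engaging 78T at module 3.494)
base radii: r_b1 = 107.355535, r_b2 = 126.874723
tip radii: r_a1 = 118.796000, r_a2 = 139.760000
no profile shift: α' = α, a' = a
action lengths: √(r_a1²−r_b1²) = 50.865301, √(r_a2²−r_b2²) = 58.614523
base pitch p_b = π·m·cos α = 10.220223
CR = (50.865301 + 58.614523 − 251.568000·sin 21.39600°)/10.220223 = 1.732335
contact ratio ≈ 1.7323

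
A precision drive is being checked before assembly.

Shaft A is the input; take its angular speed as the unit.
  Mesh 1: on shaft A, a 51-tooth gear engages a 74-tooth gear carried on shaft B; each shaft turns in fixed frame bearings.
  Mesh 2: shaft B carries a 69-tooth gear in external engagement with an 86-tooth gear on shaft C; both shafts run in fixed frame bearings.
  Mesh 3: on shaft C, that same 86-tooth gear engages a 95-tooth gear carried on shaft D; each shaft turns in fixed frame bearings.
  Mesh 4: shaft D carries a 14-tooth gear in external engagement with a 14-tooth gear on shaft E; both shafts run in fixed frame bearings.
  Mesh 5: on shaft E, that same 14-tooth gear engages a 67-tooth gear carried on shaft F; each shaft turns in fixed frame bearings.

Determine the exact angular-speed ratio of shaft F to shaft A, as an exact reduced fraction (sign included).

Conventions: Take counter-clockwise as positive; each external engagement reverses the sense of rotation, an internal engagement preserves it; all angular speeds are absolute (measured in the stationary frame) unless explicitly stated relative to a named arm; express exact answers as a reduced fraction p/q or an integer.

-24633/235505

class = fixed-axis compound train [5 meshes; 5 ratios multiply, 5 sense flips]
mesh 1 [51T→74T]: running ratio 51/74, sense −
mesh 2 [69T→86T]: running ratio 3519/6364, sense +
mesh 3 [86T→95T]: running ratio 3519/7030, sense −
mesh 4 [14T→14T]: running ratio 3519/7030, sense +
mesh 5 [14T→67T]: running ratio 24633/235505, sense −
ω_out/ω_in = -24633/235505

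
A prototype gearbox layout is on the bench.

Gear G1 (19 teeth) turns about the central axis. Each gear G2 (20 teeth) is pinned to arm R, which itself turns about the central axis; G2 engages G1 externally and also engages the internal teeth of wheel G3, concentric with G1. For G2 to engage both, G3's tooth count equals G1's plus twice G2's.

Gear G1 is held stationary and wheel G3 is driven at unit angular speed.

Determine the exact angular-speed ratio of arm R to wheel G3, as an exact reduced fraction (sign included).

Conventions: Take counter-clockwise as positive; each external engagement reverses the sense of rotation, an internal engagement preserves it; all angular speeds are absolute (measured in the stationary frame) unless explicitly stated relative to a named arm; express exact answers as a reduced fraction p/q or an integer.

class = planetary set [G3 = 19+2·20 = 59; Willis about the carrier]
ring teeth: 19 + 2·20 = 59
19(ω_sun−ω_arm) = −59(ω_ring−ω_arm),  ω_sun = 0, ω_ring = 1
19(0−ω_arm) = −59(1−ω_arm)  ⇒  78·ω_arm = 59  ⇒  ω_arm = 59/78
ω_out/ω_in = 59/78

59/78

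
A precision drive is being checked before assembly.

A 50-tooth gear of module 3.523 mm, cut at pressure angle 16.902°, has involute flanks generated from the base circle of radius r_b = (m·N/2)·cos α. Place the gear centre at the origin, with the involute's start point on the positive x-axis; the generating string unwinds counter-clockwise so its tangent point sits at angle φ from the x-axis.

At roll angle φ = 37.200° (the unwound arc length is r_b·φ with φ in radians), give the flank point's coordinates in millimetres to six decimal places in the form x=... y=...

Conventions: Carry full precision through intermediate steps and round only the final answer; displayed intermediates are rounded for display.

topology: single-mesh involute geometry — m = 3.523, N = 50
pitch radius r_p = m·N/2 = 3.523·50/2 = 88.075000
base radius r_b = r_p·cos α = 88.075000·cos 16.902° = 84.270463
roll angle φ = 37.200° = 0.64926248 rad
x = r_b·(cos φ + φ·sin φ) = 100.203769
y = r_b·(sin φ − φ·cos φ) = 7.368788

x=100.203769 y=7.368788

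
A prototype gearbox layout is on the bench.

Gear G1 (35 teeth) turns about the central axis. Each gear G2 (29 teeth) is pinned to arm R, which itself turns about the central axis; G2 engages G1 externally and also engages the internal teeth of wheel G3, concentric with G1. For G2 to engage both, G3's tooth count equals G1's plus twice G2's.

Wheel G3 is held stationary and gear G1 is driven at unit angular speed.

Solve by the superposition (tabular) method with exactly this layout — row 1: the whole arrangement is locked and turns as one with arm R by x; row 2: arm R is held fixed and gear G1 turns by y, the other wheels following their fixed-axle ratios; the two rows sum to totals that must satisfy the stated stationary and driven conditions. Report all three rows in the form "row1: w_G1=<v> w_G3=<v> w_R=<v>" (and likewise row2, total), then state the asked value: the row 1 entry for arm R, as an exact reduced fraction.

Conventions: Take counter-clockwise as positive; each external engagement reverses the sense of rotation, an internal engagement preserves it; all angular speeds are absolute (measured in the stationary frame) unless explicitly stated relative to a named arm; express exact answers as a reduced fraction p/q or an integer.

class = planetary set [G3 = 35+2·29 = 93; Willis about the carrier]
row 1 — lock + rotate with arm: ω_sun = ω_ring = ω_arm = x
row 2 — arm fixed, fixed-axis ratios: sun y, ring −(35/93)·y, arm 0
boundary: total ω_ring = x − (35/93)·y = 0 and total ω_sun = x + y = 1  ⇒  y = 93/128, x = 35/128
row 2 ring = −(35/93)·93/128 = -35/128
totals (row 1 + row 2): sun 35/128 + 93/128 = 1, ring 35/128 + (-35/128) = 0, arm 35/128 + 0 = 35/128
asked cell (row1, arm) = 35/128

row1: w_G1=35/128 w_G3=35/128 w_R=35/128
row2: w_G1=93/128 w_G3=-35/128 w_R=0
total: w_G1=1 w_G3=0 w_R=35/128
asked value: 35/128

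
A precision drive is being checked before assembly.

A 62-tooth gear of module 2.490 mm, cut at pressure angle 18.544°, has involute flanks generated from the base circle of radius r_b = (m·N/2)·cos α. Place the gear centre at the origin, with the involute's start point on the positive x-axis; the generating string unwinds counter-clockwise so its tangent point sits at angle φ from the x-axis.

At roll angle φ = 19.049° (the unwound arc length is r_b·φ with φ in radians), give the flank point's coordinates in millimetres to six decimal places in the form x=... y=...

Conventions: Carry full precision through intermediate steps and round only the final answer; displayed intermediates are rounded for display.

x=77.115784 y=0.886595

topology: single-mesh involute geometry — m = 2.490, N = 62
pitch radius r_p = m·N/2 = 2.490·62/2 = 77.190000
base radius r_b = r_p·cos α = 77.190000·cos 18.544° = 73.182272
roll angle φ = 19.049° = 0.33246777 rad
x = r_b·(cos φ + φ·sin φ) = 77.115784
y = r_b·(sin φ − φ·cos φ) = 0.886595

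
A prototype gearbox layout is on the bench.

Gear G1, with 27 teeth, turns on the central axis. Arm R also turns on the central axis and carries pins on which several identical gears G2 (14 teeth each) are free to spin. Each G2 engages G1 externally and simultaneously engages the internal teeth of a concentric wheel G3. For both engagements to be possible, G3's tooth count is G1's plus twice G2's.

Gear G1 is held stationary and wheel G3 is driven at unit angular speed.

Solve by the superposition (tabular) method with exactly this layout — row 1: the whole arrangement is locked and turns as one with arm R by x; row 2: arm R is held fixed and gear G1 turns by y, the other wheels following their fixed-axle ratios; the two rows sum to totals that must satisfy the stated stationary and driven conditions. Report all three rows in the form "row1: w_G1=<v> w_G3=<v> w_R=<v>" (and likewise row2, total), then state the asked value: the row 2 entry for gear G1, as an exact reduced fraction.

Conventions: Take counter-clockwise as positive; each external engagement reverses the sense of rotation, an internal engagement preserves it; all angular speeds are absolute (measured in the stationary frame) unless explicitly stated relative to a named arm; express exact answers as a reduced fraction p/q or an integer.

recognized (axles ride arm R): planetary set, 27/14/55 teeth
row 1 — lock + rotate with arm: ω_sun = ω_ring = ω_arm = x
row 2 — arm fixed, fixed-axis ratios: sun y, ring −(27/55)·y, arm 0
boundary: total ω_sun = x + y = 0 and total ω_ring = x − (27/55)·y = 1  ⇒  y = -55/82, x = 55/82
row 2 ring = −(27/55)·(-55/82) = 27/82
totals (row 1 + row 2): sun 55/82 + (-55/82) = 0, ring 55/82 + 27/82 = 1, arm 55/82 + 0 = 55/82
asked cell (row2, sun) = -55/82

row1: w_G1=55/82 w_G3=55/82 w_R=55/82
row2: w_G1=-55/82 w_G3=27/82 w_R=0
total: w_G1=0 w_G3=1 w_R=55/82
asked value: -55/82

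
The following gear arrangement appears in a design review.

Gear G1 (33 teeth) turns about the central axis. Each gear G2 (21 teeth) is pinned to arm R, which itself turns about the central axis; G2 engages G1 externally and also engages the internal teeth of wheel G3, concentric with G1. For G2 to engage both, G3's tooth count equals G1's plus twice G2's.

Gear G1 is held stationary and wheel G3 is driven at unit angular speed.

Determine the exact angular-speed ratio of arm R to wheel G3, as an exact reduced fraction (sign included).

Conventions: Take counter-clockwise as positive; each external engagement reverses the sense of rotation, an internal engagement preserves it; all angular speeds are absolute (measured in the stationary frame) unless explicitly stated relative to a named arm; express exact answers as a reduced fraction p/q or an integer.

25/36

recognized (axles ride arm R): planetary set, 33/21/75 teeth
ring teeth: 33 + 2·21 = 75
33(ω_sun−ω_arm) = −75(ω_ring−ω_arm),  ω_sun = 0, ω_ring = 1
33(0−ω_arm) = −75(1−ω_arm)  ⇒  108·ω_arm = 75  ⇒  ω_arm = 25/36
ω_out/ω_in = 25/36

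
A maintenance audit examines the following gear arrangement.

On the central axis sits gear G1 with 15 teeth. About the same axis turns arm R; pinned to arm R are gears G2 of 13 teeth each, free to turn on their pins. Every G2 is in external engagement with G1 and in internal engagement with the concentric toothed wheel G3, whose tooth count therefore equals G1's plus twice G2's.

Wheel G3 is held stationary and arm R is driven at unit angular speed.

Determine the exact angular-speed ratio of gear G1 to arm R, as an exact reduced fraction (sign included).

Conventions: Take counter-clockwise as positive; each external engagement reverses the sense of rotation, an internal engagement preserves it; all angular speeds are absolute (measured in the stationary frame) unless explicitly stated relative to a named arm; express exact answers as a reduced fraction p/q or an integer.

class = planetary set [G3 = 15+2·13 = 41; Willis about the carrier]
ring teeth: 15 + 2·13 = 41
15(ω_sun−ω_arm) = −41(ω_ring−ω_arm),  ω_ring = 0, ω_arm = 1
ω_sun = 1 − (41/15)(0−1) = 56/15
ω_out/ω_in = 56/15

56/15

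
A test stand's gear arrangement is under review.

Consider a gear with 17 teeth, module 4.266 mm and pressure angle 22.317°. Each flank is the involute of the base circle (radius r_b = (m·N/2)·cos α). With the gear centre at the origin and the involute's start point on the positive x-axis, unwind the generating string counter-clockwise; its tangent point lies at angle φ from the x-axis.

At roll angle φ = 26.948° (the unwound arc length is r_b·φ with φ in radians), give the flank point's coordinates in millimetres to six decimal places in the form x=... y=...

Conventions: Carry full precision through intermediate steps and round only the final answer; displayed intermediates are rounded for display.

x=37.052530 y=1.137837

recognized (one wheel, involute flank): single-mesh tooth geometry, m = 4.266, N = 17
pitch radius r_p = m·N/2 = 4.266·17/2 = 36.261000
base radius r_b = r_p·cos α = 36.261000·cos 22.317° = 33.544946
roll angle φ = 26.948° = 0.47033133 rad
x = r_b·(cos φ + φ·sin φ) = 37.052530
y = r_b·(sin φ − φ·cos φ) = 1.137837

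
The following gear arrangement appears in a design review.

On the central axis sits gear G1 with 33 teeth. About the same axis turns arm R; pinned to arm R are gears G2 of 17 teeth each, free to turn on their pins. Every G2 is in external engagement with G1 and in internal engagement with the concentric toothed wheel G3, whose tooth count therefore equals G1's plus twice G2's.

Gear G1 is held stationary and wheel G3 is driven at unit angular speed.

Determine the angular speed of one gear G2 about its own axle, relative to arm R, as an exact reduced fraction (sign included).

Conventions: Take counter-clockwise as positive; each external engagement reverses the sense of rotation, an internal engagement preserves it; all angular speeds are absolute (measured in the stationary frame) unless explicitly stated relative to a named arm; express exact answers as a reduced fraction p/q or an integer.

2211/1700

class = planetary set [G3 = 33+2·17 = 67; Willis about the carrier]
ring teeth: 33 + 2·17 = 67
33(ω_sun−ω_arm) = −67(ω_ring−ω_arm),  ω_sun = 0, ω_ring = 1
33(0−ω_arm) = −67(1−ω_arm)  ⇒  100·ω_arm = 67  ⇒  ω_arm = 67/100
sun–planet mesh: 33·(0−67/100) = −17·(ω_p−ω_arm)  ⇒  ω_p−ω_arm = 2211/1700
exact speed ratio = 2211/1700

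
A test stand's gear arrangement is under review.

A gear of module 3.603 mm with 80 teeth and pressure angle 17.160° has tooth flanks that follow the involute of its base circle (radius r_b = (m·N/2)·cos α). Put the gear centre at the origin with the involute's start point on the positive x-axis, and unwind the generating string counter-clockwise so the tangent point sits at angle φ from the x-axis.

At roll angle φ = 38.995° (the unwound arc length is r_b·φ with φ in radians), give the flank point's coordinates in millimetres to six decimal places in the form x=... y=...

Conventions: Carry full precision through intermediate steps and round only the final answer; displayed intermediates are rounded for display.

class = single-mesh tooth geometry [base-circle involute, m = 3.603, 80T]
pitch radius r_p = m·N/2 = 3.603·80/2 = 144.120000
base radius r_b = r_p·cos α = 144.120000·cos 17.160° = 137.704437
roll angle φ = 38.995° = 0.68059114 rad
x = r_b·(cos φ + φ·sin φ) = 165.997824
y = r_b·(sin φ − φ·cos φ) = 13.811278

x=165.997824 y=13.811278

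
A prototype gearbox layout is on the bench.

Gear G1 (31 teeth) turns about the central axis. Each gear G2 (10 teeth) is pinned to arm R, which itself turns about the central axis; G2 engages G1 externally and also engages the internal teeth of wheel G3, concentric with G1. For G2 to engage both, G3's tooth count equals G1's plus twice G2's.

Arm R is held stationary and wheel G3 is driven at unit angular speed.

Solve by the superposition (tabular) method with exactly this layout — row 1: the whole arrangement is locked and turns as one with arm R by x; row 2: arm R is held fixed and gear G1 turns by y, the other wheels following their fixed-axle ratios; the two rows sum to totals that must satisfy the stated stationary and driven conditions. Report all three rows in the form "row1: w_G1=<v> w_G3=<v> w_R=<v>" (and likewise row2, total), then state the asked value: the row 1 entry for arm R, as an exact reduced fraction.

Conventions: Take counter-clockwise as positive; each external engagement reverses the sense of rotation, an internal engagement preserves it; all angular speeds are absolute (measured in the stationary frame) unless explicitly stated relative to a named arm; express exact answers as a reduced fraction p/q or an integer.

row1: w_G1=0 w_G3=0 w_R=0
row2: w_G1=-51/31 w_G3=1 w_R=0
total: w_G1=-51/31 w_G3=1 w_R=0
asked value: 0

class = planetary set [G3 = 31+2·10 = 51; Willis about the carrier]
row 1: whole set turns with the arm by x
row 2 (arm held, sun turns y): ω_ring = −(31/51)·y, ω_arm = 0
boundary: total ω_arm = x = 0 and total ω_ring = x − (31/51)·y = 1  ⇒  y = -51/31, x = 0
row 2 ring = −(31/51)·(-51/31) = 1
totals (row 1 + row 2): sun 0 + (-51/31) = -51/31, ring 0 + 1 = 1, arm 0 + 0 = 0
asked cell (row1, arm) = 0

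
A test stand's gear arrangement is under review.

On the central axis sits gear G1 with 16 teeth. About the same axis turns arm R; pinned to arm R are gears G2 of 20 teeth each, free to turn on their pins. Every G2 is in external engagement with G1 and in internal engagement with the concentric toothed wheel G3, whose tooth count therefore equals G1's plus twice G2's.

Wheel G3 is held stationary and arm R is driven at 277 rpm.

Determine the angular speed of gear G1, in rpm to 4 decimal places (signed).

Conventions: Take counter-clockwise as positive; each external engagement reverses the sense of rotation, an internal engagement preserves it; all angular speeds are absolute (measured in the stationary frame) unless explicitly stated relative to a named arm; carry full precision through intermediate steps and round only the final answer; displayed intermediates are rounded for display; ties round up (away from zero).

+1246.5000 rpm

class = planetary set [G3 = 16+2·20 = 56; Willis about the carrier]
normalise by the input: solve with ω_arm = 1, then scale by 277 rpm
ring teeth: 16 + 2·20 = 56
16(ω_sun−ω_arm) = −56(ω_ring−ω_arm),  ω_ring = 0, ω_arm = 1
ω_sun = 1 − (56/16)(0−1) = 9/2
scale: ω_sun = 9/2 × 277 rpm = +1246.5000 rpm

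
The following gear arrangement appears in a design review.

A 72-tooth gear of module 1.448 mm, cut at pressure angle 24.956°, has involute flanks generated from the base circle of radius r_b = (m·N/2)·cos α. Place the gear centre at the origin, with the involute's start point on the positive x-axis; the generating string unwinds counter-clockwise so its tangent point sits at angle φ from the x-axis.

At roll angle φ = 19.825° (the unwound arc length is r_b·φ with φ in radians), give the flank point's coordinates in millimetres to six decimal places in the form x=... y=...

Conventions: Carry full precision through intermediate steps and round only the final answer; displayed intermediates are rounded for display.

topology: single-mesh involute geometry — m = 1.448, N = 72
pitch radius r_p = m·N/2 = 1.448·72/2 = 52.128000
base radius r_b = r_p·cos α = 52.128000·cos 24.956° = 47.260916
roll angle φ = 19.825° = 0.34601152 rad
x = r_b·(cos φ + φ·sin φ) = 50.005932
y = r_b·(sin φ − φ·cos φ) = 0.644828

x=50.005932 y=0.644828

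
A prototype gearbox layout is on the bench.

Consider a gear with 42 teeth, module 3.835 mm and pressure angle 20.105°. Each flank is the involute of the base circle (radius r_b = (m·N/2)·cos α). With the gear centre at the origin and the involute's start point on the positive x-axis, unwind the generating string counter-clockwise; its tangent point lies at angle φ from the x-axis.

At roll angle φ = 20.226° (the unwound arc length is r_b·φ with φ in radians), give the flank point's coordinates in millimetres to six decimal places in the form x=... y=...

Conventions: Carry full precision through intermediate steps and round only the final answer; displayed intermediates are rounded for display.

topology: single-mesh involute geometry — m = 3.835, N = 42
pitch radius r_p = m·N/2 = 3.835·42/2 = 80.535000
base radius r_b = r_p·cos α = 80.535000·cos 20.105° = 75.627540
roll angle φ = 20.226° = 0.35301029 rad
x = r_b·(cos φ + φ·sin φ) = 80.193960
y = r_b·(sin φ − φ·cos φ) = 1.095214

x=80.193960 y=1.095214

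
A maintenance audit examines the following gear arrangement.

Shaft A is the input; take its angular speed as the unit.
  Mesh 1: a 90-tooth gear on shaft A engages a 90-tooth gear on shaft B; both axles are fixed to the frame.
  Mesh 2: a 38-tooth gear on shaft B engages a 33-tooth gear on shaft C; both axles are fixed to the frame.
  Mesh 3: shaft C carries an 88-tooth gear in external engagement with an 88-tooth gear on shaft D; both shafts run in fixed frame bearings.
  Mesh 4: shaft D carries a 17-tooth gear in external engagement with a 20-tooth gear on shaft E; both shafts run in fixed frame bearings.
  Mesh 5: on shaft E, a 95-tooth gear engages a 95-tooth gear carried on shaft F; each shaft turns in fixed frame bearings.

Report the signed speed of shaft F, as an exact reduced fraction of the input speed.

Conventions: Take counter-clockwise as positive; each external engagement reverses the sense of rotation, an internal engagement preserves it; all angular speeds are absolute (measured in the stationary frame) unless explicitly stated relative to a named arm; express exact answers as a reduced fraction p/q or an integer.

5-mesh fixed-axis compound train (all bearings frame-fixed)
mesh 1 [90T→90T]: |ω|/ω_in = 1×90/90 = 1, sense flips to −
mesh 2 [38T→33T]: |ω|/ω_in = 1×38/33 = 38/33, sense flips to +
mesh 3 [88T→88T]: |ω|/ω_in = (38/33)×88/88 = 38/33, sense flips to −
mesh 4 [17T→20T]: |ω|/ω_in = (38/33)×17/20 = 323/330, sense flips to +
mesh 5 [95T→95T]: |ω|/ω_in = (323/330)×95/95 = 323/330, sense flips to −
signed output speed (× input speed) = -323/330

-323/330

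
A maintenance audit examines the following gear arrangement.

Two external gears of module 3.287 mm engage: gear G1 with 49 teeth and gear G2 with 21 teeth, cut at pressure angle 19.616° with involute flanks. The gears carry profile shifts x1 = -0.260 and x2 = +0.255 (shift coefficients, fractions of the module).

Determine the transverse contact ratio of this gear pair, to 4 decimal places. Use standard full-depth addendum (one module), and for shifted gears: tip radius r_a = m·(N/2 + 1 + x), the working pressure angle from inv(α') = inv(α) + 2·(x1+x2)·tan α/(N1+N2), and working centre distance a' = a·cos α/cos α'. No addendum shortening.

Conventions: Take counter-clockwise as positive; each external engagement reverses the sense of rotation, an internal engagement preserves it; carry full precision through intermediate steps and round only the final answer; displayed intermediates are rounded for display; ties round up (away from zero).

topology: single-mesh involute geometry — m = 3.287, 49T/21T pair
base radii: r_b1 = 75.857753, r_b2 = 32.510466
tip radii: r_a1 = 82.963880, r_a2 = 38.638685
inv(α') = inv(19.616°) + 2·(-0.260+0.255)·tan α/(49+21) = 0.01398397  ⇒  α' = 19.59300°
a' = a·cos α / cos α' = 115.0450·cos 19.616°/cos 19.59300° = 115.028556
action lengths: √(r_a1²−r_b1²) = 33.594742, √(r_a2²−r_b2²) = 20.881035
base pitch p_b = π·m·cos α = 9.727109
CR = (33.594742 + 20.881035 − 115.028556·sin 19.59300°)/9.727109 = 1.634864
contact ratio ≈ 1.6349

1.6349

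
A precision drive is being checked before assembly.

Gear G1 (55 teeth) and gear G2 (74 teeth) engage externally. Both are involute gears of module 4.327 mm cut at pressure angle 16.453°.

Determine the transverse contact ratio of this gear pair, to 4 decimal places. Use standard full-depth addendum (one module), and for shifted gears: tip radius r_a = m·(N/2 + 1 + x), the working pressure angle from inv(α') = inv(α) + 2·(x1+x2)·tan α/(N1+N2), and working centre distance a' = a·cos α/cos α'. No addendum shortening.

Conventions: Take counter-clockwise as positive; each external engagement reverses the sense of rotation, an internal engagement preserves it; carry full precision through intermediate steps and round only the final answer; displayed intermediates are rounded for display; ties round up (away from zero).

recognized (one external pair, fixed centres): single-mesh tooth geometry, m = 4.327, N1 = 55, N2 = 74
base radii: r_b1 = 114.120042, r_b2 = 153.543329
tip radii: r_a1 = 123.319500, r_a2 = 164.426000
no profile shift: α' = α, a' = a
action lengths: √(r_a1²−r_b1²) = 46.736658, √(r_a2²−r_b2²) = 58.824788
base pitch p_b = π·m·cos α = 13.037043
CR = (46.736658 + 58.824788 − 279.091500·sin 16.45300°)/13.037043 = 2.033798
contact ratio ≈ 2.0338

2.0338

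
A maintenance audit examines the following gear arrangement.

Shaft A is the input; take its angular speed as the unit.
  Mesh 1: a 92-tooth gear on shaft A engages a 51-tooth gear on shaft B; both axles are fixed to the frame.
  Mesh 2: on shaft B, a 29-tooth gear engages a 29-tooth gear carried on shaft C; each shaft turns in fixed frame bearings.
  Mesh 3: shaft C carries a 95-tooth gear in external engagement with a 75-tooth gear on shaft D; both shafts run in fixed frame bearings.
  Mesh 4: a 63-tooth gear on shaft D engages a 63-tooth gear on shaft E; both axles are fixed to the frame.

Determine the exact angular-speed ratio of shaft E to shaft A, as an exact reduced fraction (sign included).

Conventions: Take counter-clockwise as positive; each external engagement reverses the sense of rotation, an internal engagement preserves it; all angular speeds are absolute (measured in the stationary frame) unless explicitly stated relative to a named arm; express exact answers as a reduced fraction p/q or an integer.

1748/765

class = fixed-axis compound train [4 meshes; 4 ratios multiply, 4 sense flips]
mesh 1 [92T→51T]: running ratio 92/51, sense −
mesh 2 [29T→29T]: running ratio 92/51, sense +
mesh 3 [95T→75T]: running ratio 1748/765, sense −
mesh 4 [63T→63T]: running ratio 1748/765, sense +
ω_out/ω_in = 1748/765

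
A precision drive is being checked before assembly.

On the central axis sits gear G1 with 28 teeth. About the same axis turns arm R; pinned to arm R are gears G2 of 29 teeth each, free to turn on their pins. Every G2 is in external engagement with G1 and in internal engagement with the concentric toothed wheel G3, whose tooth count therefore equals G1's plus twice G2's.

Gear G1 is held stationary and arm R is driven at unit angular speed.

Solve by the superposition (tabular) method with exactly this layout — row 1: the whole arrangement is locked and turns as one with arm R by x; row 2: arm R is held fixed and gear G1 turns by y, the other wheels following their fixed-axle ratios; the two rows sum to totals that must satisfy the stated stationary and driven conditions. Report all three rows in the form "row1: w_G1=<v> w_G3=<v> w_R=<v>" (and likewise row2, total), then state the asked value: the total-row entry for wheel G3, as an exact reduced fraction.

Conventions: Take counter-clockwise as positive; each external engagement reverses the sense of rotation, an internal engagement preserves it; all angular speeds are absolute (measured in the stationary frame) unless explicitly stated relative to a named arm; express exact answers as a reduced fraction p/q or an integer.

row1: w_G1=1 w_G3=1 w_R=1
row2: w_G1=-1 w_G3=14/43 w_R=0
total: w_G1=0 w_G3=57/43 w_R=1
asked value: 57/43

topology: planetary set — G1 28T / G2 29T / G3 86T, arm = carrier (Willis)
row 1: whole set turns with the arm by x
row 2: sun turns y, ring = −(28/86)·y, arm 0
boundary: total ω_sun = x + y = 0 and total ω_arm = x = 1  ⇒  y = -1, x = 1
row 2 ring = −(28/86)·(-1) = 14/43
totals (row 1 + row 2): sun 1 + (-1) = 0, ring 1 + 14/43 = 57/43, arm 1 + 0 = 1
asked cell (total, ring) = 57/43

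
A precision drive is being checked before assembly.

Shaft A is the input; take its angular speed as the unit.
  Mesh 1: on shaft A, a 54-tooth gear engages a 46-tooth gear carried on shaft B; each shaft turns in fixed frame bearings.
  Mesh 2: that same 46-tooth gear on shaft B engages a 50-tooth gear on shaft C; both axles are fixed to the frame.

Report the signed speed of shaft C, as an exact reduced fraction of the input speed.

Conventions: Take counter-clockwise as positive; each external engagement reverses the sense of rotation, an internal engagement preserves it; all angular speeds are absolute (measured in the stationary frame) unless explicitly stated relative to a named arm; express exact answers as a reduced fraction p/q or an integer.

2-mesh fixed-axis compound train (all bearings frame-fixed)
mesh 1 [54T→46T]: |ω|/ω_in = 1×54/46 = 27/23, sense flips to −
mesh 2 [46T→50T]: |ω|/ω_in = (27/23)×46/50 = 27/25, sense flips to +
signed output speed (× input speed) = 27/25

27/25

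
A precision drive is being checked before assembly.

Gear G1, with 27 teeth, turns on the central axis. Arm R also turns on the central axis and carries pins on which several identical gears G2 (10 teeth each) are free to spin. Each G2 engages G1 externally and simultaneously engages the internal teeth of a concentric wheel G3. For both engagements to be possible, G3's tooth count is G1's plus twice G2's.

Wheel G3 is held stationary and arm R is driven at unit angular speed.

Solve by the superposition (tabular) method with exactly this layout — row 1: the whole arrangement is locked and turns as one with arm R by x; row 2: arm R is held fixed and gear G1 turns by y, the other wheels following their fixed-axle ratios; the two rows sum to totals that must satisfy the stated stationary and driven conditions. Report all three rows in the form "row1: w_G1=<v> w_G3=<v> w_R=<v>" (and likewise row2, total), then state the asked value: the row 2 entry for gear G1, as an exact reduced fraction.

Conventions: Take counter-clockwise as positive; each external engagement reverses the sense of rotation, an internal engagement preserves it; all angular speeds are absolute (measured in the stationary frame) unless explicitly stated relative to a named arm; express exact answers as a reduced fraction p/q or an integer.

topology: planetary set — G1 27T / G2 10T / G3 47T, arm = carrier (Willis)
superposition row 1 [locked train]: every member turns x
superposition row 2 [arm held]: sun y, ring −(27/47)·y, arm 0
boundary: total ω_ring = x − (27/47)·y = 0 and total ω_arm = x = 1  ⇒  y = 47/27, x = 1
row 2 ring = −(27/47)·47/27 = -1
totals (row 1 + row 2): sun 1 + 47/27 = 74/27, ring 1 + (-1) = 0, arm 1 + 0 = 1
asked cell (row2, sun) = 47/27

row1: w_G1=1 w_G3=1 w_R=1
row2: w_G1=47/27 w_G3=-1 w_R=0
total: w_G1=74/27 w_G3=0 w_R=1
asked value: 47/27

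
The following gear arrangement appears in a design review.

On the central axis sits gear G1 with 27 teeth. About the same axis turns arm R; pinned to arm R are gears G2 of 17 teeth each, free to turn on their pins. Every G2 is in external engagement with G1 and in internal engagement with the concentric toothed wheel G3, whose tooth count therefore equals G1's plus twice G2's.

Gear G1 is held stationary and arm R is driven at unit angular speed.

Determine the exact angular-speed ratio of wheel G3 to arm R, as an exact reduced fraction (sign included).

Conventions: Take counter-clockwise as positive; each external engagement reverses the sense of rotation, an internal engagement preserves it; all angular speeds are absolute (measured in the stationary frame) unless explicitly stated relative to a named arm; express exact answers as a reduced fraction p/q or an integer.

topology: planetary set — G1 27T / G2 17T / G3 61T, arm = carrier (Willis)
ring teeth: 27 + 2·17 = 61
27(ω_sun−ω_arm) = −61(ω_ring−ω_arm),  ω_sun = 0, ω_arm = 1
ω_ring = 1 − (27/61)(0−1) = 88/61
ω_out/ω_in = 88/61

88/61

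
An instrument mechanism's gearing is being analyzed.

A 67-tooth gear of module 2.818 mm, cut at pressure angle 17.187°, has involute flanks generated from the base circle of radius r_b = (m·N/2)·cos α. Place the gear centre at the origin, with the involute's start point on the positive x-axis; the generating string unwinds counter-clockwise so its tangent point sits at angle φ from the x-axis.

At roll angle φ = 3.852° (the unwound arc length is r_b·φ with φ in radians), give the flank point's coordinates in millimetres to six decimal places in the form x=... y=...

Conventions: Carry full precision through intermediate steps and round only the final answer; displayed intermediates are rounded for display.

single-mesh involute tooth geometry (67T wheel at module 2.818)
pitch radius r_p = m·N/2 = 2.818·67/2 = 94.403000
base radius r_b = r_p·cos α = 94.403000·cos 17.187° = 90.187475
roll angle φ = 3.852° = 0.06723008 rad
x = r_b·(cos φ + φ·sin φ) = 90.391063
y = r_b·(sin φ − φ·cos φ) = 0.009131

x=90.391063 y=0.009131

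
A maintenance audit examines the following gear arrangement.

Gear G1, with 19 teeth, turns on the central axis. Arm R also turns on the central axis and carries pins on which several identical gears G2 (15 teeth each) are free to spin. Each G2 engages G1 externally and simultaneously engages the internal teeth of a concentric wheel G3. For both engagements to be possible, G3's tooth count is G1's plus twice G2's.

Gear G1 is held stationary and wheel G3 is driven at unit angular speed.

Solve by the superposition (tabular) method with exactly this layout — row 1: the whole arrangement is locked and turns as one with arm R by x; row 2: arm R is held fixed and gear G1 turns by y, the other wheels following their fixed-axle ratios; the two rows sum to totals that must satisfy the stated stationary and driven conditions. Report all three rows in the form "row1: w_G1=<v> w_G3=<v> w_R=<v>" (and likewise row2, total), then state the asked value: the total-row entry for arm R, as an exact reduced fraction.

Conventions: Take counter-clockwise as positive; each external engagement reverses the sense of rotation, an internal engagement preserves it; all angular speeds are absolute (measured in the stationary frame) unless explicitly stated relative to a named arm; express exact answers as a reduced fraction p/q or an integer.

row1: w_G1=49/68 w_G3=49/68 w_R=49/68
row2: w_G1=-49/68 w_G3=19/68 w_R=0
total: w_G1=0 w_G3=1 w_R=49/68
asked value: 49/68

planetary set (19T centre, 15T on arm, 49T internal) — Willis relation
row 1 (train locked, turned with arm): all members turn x
row 2: sun turns y, ring = −(19/49)·y, arm 0
boundary: total ω_sun = x + y = 0 and total ω_ring = x − (19/49)·y = 1  ⇒  y = -49/68, x = 49/68
row 2 ring = −(19/49)·(-49/68) = 19/68
totals (row 1 + row 2): sun 49/68 + (-49/68) = 0, ring 49/68 + 19/68 = 1, arm 49/68 + 0 = 49/68
asked cell (total, arm) = 49/68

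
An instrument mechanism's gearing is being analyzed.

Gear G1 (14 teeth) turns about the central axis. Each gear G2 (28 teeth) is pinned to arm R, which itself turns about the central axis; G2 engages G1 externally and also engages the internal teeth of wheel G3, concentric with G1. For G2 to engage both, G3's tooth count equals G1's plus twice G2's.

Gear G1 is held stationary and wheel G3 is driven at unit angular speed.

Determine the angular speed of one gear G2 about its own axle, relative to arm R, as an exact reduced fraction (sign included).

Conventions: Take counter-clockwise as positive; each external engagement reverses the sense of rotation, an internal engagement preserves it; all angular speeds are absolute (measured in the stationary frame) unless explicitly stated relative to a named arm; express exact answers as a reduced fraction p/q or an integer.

topology: planetary set — G1 14T / G2 28T / G3 70T, arm = carrier (Willis)
ring teeth: 14 + 2·28 = 70
14(ω_sun−ω_arm) = −70(ω_ring−ω_arm),  ω_sun = 0, ω_ring = 1
14(0−ω_arm) = −70(1−ω_arm)  ⇒  84·ω_arm = 70  ⇒  ω_arm = 5/6
sun–planet mesh: 14·(0−5/6) = −28·(ω_p−ω_arm)  ⇒  ω_p−ω_arm = 5/12
exact speed ratio = 5/12

5/12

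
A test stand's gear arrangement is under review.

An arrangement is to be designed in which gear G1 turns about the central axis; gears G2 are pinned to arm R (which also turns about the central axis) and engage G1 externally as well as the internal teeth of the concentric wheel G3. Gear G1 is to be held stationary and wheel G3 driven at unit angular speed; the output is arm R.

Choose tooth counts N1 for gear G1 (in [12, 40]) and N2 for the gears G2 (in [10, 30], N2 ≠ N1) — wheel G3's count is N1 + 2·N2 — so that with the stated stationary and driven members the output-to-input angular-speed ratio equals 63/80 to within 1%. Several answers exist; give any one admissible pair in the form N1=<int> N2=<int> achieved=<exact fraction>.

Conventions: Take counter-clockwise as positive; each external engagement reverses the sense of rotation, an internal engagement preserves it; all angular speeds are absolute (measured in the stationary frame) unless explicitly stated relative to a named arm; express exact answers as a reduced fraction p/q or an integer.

N1=17 N2=23 achieved=63/80

class = planetary set [ratio 63/80 wanted; Willis about the carrier]
Willis with ω_sun = 0: ω_arm/ω_ring = N3/(N1+N3); set equal to 63/80  ⇒  N3/N1 = (63/80)/(1 − 63/80) = 63/17
N3 = N1 + 2·N2  ⇒  N2/N1 = (N3/N1 − 1)/2 = (63/17 − 1)/2 = 23/17
smallest multiple with N1 ≥ 12 and N2 ≥ 10: k = 1  ⇒  N1 = 1·17 = 17, N2 = 1·23 = 23 (N1 ≤ 40, N2 ≤ 30, N2 ≠ N1 ✓), N3 = 17 + 2·23 = 63
check: N3/(N1+N3) with N1 = 17, N3 = 63 gives 63/80; |achieved − target| = 0 ≤ 63/8000 ✓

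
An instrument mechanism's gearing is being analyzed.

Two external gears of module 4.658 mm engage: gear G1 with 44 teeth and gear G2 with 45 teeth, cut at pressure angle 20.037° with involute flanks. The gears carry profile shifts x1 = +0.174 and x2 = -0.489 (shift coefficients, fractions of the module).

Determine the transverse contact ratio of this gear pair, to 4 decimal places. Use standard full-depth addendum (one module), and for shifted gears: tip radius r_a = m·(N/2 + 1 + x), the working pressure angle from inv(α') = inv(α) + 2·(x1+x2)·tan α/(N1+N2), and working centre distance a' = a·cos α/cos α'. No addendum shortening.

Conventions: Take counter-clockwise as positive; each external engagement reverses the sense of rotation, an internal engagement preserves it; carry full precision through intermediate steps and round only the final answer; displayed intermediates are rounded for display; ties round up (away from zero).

1.7961

topology: single-mesh involute geometry — m = 4.658, 44T/45T pair
base radii: r_b1 = 96.273287, r_b2 = 98.461317
tip radii: r_a1 = 107.944492, r_a2 = 107.185238
inv(α') = inv(20.037°) + 2·(+0.174-0.489)·tan α/(44+45) = 0.01240851  ⇒  α' = 18.85060°
a' = a·cos α / cos α' = 207.2810·cos 20.037°/cos 18.85060° = 205.771291
action lengths: √(r_a1²−r_b1²) = 48.820769, √(r_a2²−r_b2²) = 42.356161
base pitch p_b = π·m·cos α = 13.747793
CR = (48.820769 + 42.356161 − 205.771291·sin 18.85060°)/13.747793 = 1.796063
contact ratio ≈ 1.7961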